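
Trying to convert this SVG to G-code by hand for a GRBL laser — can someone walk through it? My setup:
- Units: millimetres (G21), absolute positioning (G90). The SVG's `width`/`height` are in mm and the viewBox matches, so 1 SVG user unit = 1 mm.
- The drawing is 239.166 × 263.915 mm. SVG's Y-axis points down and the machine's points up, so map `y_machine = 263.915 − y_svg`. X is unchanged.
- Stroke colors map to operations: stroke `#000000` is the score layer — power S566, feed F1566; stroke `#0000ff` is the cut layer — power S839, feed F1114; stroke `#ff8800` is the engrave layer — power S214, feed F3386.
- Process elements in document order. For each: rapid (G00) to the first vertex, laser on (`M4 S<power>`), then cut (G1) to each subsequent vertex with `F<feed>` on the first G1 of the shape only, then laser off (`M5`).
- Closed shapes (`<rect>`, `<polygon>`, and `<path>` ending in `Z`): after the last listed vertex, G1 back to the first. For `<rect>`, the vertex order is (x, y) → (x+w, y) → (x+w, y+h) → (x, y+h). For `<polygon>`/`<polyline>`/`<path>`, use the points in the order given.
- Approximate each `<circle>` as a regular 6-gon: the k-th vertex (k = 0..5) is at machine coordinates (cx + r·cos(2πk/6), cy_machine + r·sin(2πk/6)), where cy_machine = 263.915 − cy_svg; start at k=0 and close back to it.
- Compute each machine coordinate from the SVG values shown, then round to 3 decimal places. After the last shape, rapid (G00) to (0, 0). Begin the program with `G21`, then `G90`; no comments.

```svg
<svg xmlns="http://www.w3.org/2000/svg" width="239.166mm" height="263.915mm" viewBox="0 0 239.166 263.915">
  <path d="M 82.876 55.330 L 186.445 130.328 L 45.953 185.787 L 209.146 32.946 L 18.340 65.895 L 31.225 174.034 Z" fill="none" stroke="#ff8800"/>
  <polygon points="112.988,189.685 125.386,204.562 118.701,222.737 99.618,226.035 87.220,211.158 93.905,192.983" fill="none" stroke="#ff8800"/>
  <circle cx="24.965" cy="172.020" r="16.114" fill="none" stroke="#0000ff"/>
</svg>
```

Since the viewBox matches the mm dimensions, user units are millimetres directly. The only transform is the Y-flip y_m = 263.915 − y_svg.

Shape 1 is a closed polygon drawn with `<path>`. Its stroke #ff8800 means engrave at S214, F3386. After flipping Y the toolpath is (82.876,208.585) → (186.445,133.587) → (45.953,78.128) → (209.146,230.969) → (18.340,198.020) → (31.225,89.881) → (82.876,208.585), returning to the start.

Shape 2 is a regular polygon drawn with `<polygon>`. Its stroke #ff8800 means engrave at S214, F3386. After flipping Y the toolpath is (112.988,74.230) → (125.386,59.353) → (118.701,41.178) → (99.618,37.880) → (87.220,52.757) → (93.905,70.932) → (112.988,74.230), returning to the start.

Shape 3 is a circle drawn with `<circle>`. Its stroke #0000ff means cut at S839, F1114. After flipping Y the toolpath is (41.079,91.895) → (33.022,105.850) → (16.908,105.850) → (8.851,91.895) → (16.908,77.940) → (33.022,77.940) → (41.079,91.895), returning to the start.

G21
G90
G00 X82.876 Y208.585
M4 S214
G1 X186.445 Y133.587 F3386
G1 X45.953 Y78.128
G1 X209.146 Y230.969
G1 X18.340 Y198.020
G1 X31.225 Y89.881
G1 X82.876 Y208.585
M5
G00 X112.988 Y74.230
M4 S214
G1 X125.386 Y59.353 F3386
G1 X118.701 Y41.178
G1 X99.618 Y37.880
G1 X87.220 Y52.757
G1 X93.905 Y70.932
G1 X112.988 Y74.230
M5
G00 X41.079 Y91.895
M4 S839
G1 X33.022 Y105.850 F1114
G1 X16.908 Y105.850
G1 X8.851 Y91.895
G1 X16.908 Y77.940
G1 X33.022 Y77.940
G1 X41.079 Y91.895
M5
G00 X0.000 Y0.000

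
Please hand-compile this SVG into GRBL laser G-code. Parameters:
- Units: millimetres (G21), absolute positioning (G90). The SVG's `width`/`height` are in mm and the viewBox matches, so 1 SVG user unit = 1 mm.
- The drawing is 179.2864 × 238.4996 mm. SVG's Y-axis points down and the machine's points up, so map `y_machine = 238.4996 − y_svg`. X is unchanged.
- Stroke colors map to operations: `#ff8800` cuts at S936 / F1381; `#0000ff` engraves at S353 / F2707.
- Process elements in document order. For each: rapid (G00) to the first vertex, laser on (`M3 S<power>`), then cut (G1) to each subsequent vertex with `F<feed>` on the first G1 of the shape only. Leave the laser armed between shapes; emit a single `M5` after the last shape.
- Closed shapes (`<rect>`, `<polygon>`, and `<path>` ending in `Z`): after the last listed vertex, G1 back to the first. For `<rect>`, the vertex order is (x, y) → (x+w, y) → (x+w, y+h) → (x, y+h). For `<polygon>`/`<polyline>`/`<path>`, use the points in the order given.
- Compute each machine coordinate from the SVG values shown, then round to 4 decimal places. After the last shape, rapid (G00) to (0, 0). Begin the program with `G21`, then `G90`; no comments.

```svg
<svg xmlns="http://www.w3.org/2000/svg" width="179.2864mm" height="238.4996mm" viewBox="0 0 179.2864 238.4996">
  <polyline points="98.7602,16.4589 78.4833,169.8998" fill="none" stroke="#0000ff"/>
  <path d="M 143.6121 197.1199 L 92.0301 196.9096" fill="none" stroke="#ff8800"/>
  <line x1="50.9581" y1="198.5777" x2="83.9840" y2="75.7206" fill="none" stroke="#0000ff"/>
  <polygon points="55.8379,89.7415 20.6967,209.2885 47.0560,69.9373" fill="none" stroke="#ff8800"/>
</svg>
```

G21
G90
G00 X98.7602 Y222.0407
M3 S353
G1 X78.4833 Y68.5998 F2707
G00 X143.6121 Y41.3797
M3 S936
G1 X92.0301 Y41.5900 F1381
G00 X50.9581 Y39.9219
M3 S353
G1 X83.9840 Y162.7790 F2707
G00 X55.8379 Y148.7581
M3 S936
G1 X20.6967 Y29.2111 F1381
G1 X47.0560 Y168.5623
G1 X55.8379 Y148.7581
M5
G00 X0.0000 Y0.0000

Since the viewBox matches the mm dimensions, user units are millimetres directly. The only transform is the Y-flip y_m = 238.4996 − y_svg.

Shape 1 is a line segment drawn with `<polyline>`. Its stroke #0000ff means engrave at S353, F2707. After flipping Y the toolpath is (98.7602,222.0407) → (78.4833,68.5998).

Shape 2 is a line segment drawn with `<path>`. Its stroke #ff8800 means cut at S936, F1381. After flipping Y the toolpath is (143.6121,41.3797) → (92.0301,41.5900).

Shape 3 is a line segment drawn with `<line>`. Its stroke #0000ff means engrave at S353, F2707. After flipping Y the toolpath is (50.9581,39.9219) → (83.9840,162.7790).

Shape 4 is a closed polygon drawn with `<polygon>`. Its stroke #ff8800 means cut at S936, F1381. After flipping Y the toolpath is (55.8379,148.7581) → (20.6967,29.2111) → (47.0560,168.5623) → (55.8379,148.7581), returning to the start.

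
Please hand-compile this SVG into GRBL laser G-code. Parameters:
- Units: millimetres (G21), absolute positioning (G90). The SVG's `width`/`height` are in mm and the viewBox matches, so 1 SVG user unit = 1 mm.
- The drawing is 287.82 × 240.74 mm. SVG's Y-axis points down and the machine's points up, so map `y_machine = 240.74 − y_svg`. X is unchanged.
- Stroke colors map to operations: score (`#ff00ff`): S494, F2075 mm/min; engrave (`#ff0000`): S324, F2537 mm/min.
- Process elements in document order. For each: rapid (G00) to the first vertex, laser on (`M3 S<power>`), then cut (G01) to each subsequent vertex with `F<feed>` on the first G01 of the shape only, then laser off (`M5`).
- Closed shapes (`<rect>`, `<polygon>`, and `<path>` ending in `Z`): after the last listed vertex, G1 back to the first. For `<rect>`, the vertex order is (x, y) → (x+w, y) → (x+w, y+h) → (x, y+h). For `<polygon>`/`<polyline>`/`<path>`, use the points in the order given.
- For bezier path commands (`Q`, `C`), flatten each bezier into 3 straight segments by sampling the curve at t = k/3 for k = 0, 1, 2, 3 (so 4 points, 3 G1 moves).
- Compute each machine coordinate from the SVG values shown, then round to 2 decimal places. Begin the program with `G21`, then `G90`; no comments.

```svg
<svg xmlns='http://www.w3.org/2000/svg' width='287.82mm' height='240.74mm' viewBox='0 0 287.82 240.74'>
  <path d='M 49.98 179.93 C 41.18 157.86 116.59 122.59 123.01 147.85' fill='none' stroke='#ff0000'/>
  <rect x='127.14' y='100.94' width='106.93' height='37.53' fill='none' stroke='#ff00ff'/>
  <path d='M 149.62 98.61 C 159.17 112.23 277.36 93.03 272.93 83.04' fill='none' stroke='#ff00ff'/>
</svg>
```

G21
G90
G00 X49.98 Y60.81
M3 S324
G01 X63.58 Y84.55 F2537
G01 X99.27 Y100.70
G01 X123.01 Y92.89
M5
G00 X127.14 Y139.80
M3 S494
G01 X234.07 Y139.80 F2075
G01 X234.07 Y102.27
G01 X127.14 Y102.27
G01 X127.14 Y139.80
M5
G00 X149.62 Y142.13
M3 S494
G01 X186.82 Y137.89 F2075
G01 X245.05 Y146.20
G01 X272.93 Y157.70
M5

Since the viewBox matches the mm dimensions, user units are millimetres directly. The only transform is the Y-flip y_m = 240.74 − y_svg.

Shape 1 is a cubic bezier drawn with `<path>`. Its stroke #ff0000 means engrave at S324, F2537. After flipping Y the toolpath is (49.98,60.81) → (63.58,84.55) → (99.27,100.70) → (123.01,92.89).

Shape 2 is a rectangle drawn with `<rect>`. Its stroke #ff00ff means score at S494, F2075. After flipping Y the toolpath is (127.14,139.80) → (234.07,139.80) → (234.07,102.27) → (127.14,102.27) → (127.14,139.80), returning to the start.

Shape 3 is a cubic bezier drawn with `<path>`. Its stroke #ff00ff means score at S494, F2075. After flipping Y the toolpath is (149.62,142.13) → (186.82,137.89) → (245.05,146.20) → (272.93,157.70).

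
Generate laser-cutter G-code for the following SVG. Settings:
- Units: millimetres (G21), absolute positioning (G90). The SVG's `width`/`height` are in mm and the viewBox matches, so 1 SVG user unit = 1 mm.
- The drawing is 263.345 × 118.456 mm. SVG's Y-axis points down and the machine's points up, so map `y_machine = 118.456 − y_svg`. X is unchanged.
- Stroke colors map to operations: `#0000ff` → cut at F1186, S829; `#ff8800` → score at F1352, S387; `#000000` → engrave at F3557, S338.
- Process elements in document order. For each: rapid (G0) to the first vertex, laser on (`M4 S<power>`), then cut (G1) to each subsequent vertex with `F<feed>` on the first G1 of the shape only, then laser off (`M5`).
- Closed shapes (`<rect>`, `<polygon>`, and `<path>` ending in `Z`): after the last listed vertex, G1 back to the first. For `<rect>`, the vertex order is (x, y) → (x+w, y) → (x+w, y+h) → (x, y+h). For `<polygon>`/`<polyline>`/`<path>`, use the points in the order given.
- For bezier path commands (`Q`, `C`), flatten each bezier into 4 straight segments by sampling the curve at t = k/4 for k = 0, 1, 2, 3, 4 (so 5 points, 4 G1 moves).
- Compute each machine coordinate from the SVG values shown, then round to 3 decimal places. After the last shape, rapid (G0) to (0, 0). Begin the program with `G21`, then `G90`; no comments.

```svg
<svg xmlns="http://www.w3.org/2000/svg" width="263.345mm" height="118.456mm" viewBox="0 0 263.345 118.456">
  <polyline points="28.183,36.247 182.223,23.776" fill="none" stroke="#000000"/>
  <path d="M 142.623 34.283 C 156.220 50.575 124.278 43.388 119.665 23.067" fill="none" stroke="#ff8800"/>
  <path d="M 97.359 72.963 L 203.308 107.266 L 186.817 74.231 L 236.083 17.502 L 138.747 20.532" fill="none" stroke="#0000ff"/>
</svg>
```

G21
G90
G0 X28.183 Y82.209
M4 S338
G1 X182.223 Y94.680 F3557
M5
G0 X142.623 Y84.173
M4 S387
G1 X145.421 Y76.195 F1352
G1 X137.973 Y76.051
G1 X127.110 Y82.773
G1 X119.665 Y95.389
M5
G0 X97.359 Y45.493
M4 S829
G1 X203.308 Y11.190 F1186
G1 X186.817 Y44.225
G1 X236.083 Y100.954
G1 X138.747 Y97.924
M5
G0 X0.000 Y0.000

viewBox `0 0 263.345 118.456` with mm width/height → 1 unit = 1 mm. Flip: y_m = 118.456 − y_svg.

**Shape 1** — `<polyline>` line segment, stroke `#000000` → engrave (S338, F3557). Machine vertices: (28.183,82.209) → (182.223,94.680). Open path.

**Shape 2** — `<path>` cubic bezier, stroke `#ff8800` → score (S387, F1352). Control points (SVG): P0=(142.623,34.283), P1=(156.220,50.575), P2=(124.278,43.388), P3=(119.665,23.067); sampled at t=k/4. Machine vertices: (142.623,84.173) → (145.421,76.195) → (137.973,76.051) → (127.110,82.773) → (119.665,95.389). Open path.

**Shape 3** — `<path>` open polyline, stroke `#0000ff` → cut (S829, F1186). Machine vertices: (97.359,45.493) → (203.308,11.190) → (186.817,44.225) → (236.083,100.954) → (138.747,97.924). Open path.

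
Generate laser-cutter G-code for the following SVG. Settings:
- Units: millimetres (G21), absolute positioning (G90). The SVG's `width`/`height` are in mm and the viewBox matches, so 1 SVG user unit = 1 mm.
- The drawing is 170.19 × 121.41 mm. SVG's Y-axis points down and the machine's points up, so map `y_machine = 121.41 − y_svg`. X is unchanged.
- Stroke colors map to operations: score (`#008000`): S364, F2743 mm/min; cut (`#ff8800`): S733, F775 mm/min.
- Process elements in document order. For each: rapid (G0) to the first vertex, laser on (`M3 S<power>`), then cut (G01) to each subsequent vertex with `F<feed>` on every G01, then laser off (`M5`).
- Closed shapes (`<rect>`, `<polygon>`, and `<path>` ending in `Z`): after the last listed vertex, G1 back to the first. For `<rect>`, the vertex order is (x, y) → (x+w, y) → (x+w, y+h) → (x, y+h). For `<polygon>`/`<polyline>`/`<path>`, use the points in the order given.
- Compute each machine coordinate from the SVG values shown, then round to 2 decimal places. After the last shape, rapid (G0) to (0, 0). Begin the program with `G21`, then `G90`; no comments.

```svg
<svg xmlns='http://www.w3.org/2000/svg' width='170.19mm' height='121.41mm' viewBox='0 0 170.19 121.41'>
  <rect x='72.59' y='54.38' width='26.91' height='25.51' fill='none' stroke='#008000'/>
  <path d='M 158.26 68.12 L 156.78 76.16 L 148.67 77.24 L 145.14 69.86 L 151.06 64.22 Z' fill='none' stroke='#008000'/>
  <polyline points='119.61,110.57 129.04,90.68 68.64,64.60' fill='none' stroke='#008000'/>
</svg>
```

G21
G90
G0 X72.59 Y67.03
M3 S364
G01 X99.50 Y67.03 F2743
G01 X99.50 Y41.52 F2743
G01 X72.59 Y41.52 F2743
G01 X72.59 Y67.03 F2743
M5
G0 X158.26 Y53.29
M3 S364
G01 X156.78 Y45.25 F2743
G01 X148.67 Y44.17 F2743
G01 X145.14 Y51.55 F2743
G01 X151.06 Y57.19 F2743
G01 X158.26 Y53.29 F2743
M5
G0 X119.61 Y10.84
M3 S364
G01 X129.04 Y30.73 F2743
G01 X68.64 Y56.81 F2743
M5
G0 X0.00 Y0.00

1 u = 1 mm; y_m = 121.41 − y.

[1] `<rect>` rectangle, #008000→score S364 F2743: (72.59,67.03) → (99.50,67.03) → (99.50,41.52) → (72.59,41.52) → (72.59,67.03) (closed)

[2] `<path>` regular polygon, #008000→score S364 F2743: (158.26,53.29) → (156.78,45.25) → (148.67,44.17) → (145.14,51.55) → (151.06,57.19) → (158.26,53.29) (closed)

[3] `<polyline>` open polyline, #008000→score S364 F2743: (119.61,10.84) → (129.04,30.73) → (68.64,56.81)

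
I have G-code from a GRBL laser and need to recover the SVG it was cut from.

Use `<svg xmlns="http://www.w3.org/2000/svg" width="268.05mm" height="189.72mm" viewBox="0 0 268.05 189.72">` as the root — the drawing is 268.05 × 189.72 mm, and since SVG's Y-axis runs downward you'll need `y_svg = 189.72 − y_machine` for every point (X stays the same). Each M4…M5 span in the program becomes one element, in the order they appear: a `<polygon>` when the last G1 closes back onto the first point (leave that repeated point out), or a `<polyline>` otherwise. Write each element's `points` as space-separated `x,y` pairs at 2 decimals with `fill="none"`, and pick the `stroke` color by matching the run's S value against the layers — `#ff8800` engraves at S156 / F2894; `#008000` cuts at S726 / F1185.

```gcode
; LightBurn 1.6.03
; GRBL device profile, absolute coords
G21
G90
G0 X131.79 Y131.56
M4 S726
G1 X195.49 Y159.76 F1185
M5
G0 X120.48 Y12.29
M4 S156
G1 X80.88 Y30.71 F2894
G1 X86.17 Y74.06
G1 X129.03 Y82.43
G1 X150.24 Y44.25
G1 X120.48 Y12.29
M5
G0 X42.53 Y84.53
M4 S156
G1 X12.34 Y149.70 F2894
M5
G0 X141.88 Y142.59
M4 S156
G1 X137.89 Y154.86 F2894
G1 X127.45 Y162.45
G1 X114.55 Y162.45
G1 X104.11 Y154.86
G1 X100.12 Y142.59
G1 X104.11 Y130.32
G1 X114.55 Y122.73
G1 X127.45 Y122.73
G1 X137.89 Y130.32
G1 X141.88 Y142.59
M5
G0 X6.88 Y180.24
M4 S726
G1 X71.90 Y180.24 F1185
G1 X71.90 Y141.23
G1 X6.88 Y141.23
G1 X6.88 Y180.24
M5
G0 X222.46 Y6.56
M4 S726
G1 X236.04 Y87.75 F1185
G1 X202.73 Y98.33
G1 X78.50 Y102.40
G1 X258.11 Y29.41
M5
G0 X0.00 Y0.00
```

Each laser-on run becomes one SVG element. Flip Y back into SVG space with y_svg = 189.72 − y_machine.

Run 1: power S726 maps to stroke `#008000` (cut). The run is open, so emit a `<polyline>` with points (Y-flipped): 131.79,58.16 195.49,29.96.

Run 2: the run's S156 means `#ff8800` (engrave). The run returns to its start, so emit a `<polygon>` with points (Y-flipped): 120.48,177.43 80.88,159.01 86.17,115.66 129.03,107.29 150.24,145.47.

Run 3: the run's S156 means `#ff8800` (engrave). The run is open, so emit a `<polyline>` with points (Y-flipped): 42.53,105.19 12.34,40.02.

Run 4: S156 ⇒ engrave layer `#ff8800`. The run returns to its start, so emit a `<polygon>` with points (Y-flipped): 141.88,47.13 137.89,34.86 127.45,27.27 114.55,27.27 104.11,34.86 100.12,47.13 104.11,59.40 114.55,66.99 127.45,66.99 137.89,59.40.

Run 5: the run's S726 means `#008000` (cut). The run returns to its start, so emit a `<polygon>` with points (Y-flipped): 6.88,9.48 71.90,9.48 71.90,48.49 6.88,48.49.

Run 6: S726 ⇒ cut layer `#008000`. The run is open, so emit a `<polyline>` with points (Y-flipped): 222.46,183.16 236.04,101.97 202.73,91.39 78.50,87.32 258.11,160.31.

<svg xmlns="http://www.w3.org/2000/svg" width="268.05mm" height="189.72mm" viewBox="0 0 268.05 189.72">
  <polyline points="131.79,58.16 195.49,29.96" fill="none" stroke="#008000"/>
  <polygon points="120.48,177.43 80.88,159.01 86.17,115.66 129.03,107.29 150.24,145.47" fill="none" stroke="#ff8800"/>
  <polyline points="42.53,105.19 12.34,40.02" fill="none" stroke="#ff8800"/>
  <polygon points="141.88,47.13 137.89,34.86 127.45,27.27 114.55,27.27 104.11,34.86 100.12,47.13 104.11,59.40 114.55,66.99 127.45,66.99 137.89,59.40" fill="none" stroke="#ff8800"/>
  <polygon points="6.88,9.48 71.90,9.48 71.90,48.49 6.88,48.49" fill="none" stroke="#008000"/>
  <polyline points="222.46,183.16 236.04,101.97 202.73,91.39 78.50,87.32 258.11,160.31" fill="none" stroke="#008000"/>
</svg>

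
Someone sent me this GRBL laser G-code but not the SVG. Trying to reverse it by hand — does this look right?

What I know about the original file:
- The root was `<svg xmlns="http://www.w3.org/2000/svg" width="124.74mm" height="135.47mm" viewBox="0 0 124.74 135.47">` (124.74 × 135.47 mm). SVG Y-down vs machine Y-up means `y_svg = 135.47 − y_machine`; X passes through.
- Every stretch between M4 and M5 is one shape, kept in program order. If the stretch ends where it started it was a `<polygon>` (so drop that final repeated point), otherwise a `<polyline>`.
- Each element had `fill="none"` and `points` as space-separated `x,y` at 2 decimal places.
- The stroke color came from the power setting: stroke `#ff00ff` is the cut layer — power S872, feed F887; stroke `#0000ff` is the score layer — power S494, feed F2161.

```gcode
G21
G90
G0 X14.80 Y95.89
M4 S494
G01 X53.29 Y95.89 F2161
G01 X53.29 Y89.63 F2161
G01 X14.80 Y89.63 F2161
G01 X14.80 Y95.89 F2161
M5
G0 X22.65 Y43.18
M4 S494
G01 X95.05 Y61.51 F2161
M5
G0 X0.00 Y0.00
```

<svg xmlns="http://www.w3.org/2000/svg" width="124.74mm" height="135.47mm" viewBox="0 0 124.74 135.47">
  <polygon points="14.80,39.58 53.29,39.58 53.29,45.84 14.80,45.84" fill="none" stroke="#0000ff"/>
  <polyline points="22.65,92.29 95.05,73.96" fill="none" stroke="#0000ff"/>
</svg>

y_svg = 135.47 − y_m. Every run uses S494, so all elements get stroke `#0000ff` (score).

[1] closed run; points: 14.80,39.58 53.29,39.58 53.29,45.84 14.80,45.84

[2] open run; points: 22.65,92.29 95.05,73.96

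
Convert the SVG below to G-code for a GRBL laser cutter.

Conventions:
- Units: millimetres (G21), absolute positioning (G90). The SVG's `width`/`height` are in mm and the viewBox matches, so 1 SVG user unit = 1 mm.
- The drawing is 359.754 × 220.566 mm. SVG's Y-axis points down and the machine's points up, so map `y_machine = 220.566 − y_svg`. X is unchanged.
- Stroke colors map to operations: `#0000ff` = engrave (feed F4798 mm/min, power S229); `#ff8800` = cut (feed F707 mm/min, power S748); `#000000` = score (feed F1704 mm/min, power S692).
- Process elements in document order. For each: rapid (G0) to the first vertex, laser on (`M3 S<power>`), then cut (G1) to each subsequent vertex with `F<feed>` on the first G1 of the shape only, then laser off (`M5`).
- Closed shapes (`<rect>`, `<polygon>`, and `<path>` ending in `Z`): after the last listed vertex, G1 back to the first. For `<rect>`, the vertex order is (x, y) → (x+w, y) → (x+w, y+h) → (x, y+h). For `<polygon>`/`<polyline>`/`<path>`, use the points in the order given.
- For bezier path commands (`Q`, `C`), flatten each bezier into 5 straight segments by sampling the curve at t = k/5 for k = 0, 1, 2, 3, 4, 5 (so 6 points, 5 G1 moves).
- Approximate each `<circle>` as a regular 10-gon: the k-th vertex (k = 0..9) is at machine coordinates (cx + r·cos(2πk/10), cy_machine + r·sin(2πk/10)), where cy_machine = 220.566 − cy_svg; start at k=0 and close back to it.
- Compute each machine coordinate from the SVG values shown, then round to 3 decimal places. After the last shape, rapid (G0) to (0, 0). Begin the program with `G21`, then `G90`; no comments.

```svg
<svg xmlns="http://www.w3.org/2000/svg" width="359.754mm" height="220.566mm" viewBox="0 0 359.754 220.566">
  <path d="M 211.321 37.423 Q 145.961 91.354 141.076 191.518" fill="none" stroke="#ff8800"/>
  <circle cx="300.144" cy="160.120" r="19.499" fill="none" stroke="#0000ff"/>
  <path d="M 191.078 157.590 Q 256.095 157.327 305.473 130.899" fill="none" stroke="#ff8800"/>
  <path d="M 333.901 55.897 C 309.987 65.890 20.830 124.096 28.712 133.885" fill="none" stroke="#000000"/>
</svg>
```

G21
G90
G0 X211.321 Y183.143
M3 S748
G1 X187.596 Y159.721 F707
G1 X168.709 Y132.601
G1 X154.660 Y101.782
G1 X145.449 Y67.264
G1 X141.076 Y29.048
M5
G0 X319.643 Y60.446
M3 S229
G1 X315.919 Y71.907 F4798
G1 X306.170 Y78.991
G1 X294.118 Y78.991
G1 X284.369 Y71.907
G1 X280.645 Y60.446
G1 X284.369 Y48.985
G1 X294.118 Y41.901
G1 X306.170 Y41.901
G1 X315.919 Y48.985
G1 X319.643 Y60.446
M5
G0 X191.078 Y62.976
M3 S748
G1 X216.459 Y64.128 F707
G1 X240.589 Y67.373
G1 X263.468 Y72.711
G1 X285.096 Y80.142
G1 X305.473 Y89.667
M5
G0 X333.901 Y164.669
M3 S692
G1 X292.222 Y153.661 F1704
G1 X213.874 Y135.719
G1 X125.846 Y115.484
G1 X55.129 Y97.591
G1 X28.712 Y86.681
M5
G0 X0.000 Y0.000

Since the viewBox matches the mm dimensions, user units are millimetres directly. The only transform is the Y-flip y_m = 220.566 − y_svg.

Shape 1 is a quadratic bezier drawn with `<path>`. Its stroke #ff8800 means cut at S748, F707. After flipping Y the toolpath is (211.321,183.143) → (187.596,159.721) → (168.709,132.601) → (154.660,101.782) → (145.449,67.264) → (141.076,29.048).

Shape 2 is a circle drawn with `<circle>`. Its stroke #0000ff means engrave at S229, F4798. After flipping Y the toolpath is (319.643,60.446) → (315.919,71.907) → (306.170,78.991) → (294.118,78.991) → (284.369,71.907) → (280.645,60.446) → (284.369,48.985) → (294.118,41.901) → (306.170,41.901) → (315.919,48.985) → (319.643,60.446), returning to the start.

Shape 3 is a quadratic bezier drawn with `<path>`. Its stroke #ff8800 means cut at S748, F707. After flipping Y the toolpath is (191.078,62.976) → (216.459,64.128) → (240.589,67.373) → (263.468,72.711) → (285.096,80.142) → (305.473,89.667).

Shape 4 is a cubic bezier drawn with `<path>`. Its stroke #000000 means score at S692, F1704. After flipping Y the toolpath is (333.901,164.669) → (292.222,153.661) → (213.874,135.719) → (125.846,115.484) → (55.129,97.591) → (28.712,86.681).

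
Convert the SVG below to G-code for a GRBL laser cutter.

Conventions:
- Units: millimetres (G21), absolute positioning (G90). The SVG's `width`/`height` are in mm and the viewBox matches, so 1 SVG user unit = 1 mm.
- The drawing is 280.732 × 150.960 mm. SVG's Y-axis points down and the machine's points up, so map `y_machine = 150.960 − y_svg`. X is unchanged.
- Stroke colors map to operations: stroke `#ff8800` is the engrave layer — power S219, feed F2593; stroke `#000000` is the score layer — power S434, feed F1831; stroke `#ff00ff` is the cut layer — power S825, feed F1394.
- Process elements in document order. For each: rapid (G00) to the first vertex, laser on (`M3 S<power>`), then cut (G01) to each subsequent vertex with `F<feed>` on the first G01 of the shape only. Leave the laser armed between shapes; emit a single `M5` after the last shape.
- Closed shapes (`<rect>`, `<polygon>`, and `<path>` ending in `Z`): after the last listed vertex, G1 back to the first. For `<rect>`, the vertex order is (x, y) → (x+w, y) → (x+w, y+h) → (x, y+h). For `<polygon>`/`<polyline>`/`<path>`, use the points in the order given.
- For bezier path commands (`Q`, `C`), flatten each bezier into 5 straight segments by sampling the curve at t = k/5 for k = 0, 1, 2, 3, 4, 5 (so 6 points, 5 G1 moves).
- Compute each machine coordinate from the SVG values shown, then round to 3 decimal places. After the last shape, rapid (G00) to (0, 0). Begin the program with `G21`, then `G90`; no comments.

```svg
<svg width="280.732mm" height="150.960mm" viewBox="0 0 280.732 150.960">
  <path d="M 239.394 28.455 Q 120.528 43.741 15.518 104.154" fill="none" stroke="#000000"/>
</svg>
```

G21
G90
G00 X239.394 Y122.505
M3 S434
G01 X192.402 Y114.586 F1831
G01 X146.518 Y103.056
G01 X101.743 Y87.916
G01 X58.076 Y69.166
G01 X15.518 Y46.806
M5
G00 X0.000 Y0.000

1 u = 1 mm; y_m = 150.960 − y.

[1] `<path>` quadratic bezier, #000000→score S434 F1831: (239.394,122.505) → (192.402,114.586) → (146.518,103.056) → (101.743,87.916) → (58.076,69.166) → (15.518,46.806)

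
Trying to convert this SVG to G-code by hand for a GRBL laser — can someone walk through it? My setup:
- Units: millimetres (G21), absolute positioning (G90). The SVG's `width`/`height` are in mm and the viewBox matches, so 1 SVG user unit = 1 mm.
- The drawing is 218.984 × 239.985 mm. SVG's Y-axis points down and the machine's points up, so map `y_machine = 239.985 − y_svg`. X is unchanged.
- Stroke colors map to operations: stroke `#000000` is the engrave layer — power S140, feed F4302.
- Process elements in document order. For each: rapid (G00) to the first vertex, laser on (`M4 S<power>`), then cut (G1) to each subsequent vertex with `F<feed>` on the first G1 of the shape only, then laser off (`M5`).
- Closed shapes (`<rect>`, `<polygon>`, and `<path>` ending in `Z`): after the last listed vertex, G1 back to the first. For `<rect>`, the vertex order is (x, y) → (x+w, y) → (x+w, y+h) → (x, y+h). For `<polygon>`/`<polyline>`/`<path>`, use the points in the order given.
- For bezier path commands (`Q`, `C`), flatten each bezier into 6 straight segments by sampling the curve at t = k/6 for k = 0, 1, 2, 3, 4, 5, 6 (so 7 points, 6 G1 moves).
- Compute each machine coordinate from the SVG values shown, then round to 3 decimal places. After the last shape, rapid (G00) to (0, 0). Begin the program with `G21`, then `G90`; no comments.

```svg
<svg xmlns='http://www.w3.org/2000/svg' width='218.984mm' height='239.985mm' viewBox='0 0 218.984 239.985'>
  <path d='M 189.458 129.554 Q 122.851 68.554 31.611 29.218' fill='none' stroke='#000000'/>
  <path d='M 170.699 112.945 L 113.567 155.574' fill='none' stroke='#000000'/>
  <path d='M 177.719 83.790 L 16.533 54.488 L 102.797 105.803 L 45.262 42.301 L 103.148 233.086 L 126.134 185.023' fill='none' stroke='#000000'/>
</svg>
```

G21
G90
G00 X189.458 Y110.431
M4 S140
G1 X166.571 Y130.163 F4302
G1 X142.316 Y148.691
G1 X116.693 Y166.015
G1 X89.701 Y182.136
G1 X61.340 Y197.053
G1 X31.611 Y210.767
M5
G00 X170.699 Y127.040
M4 S140
G1 X113.567 Y84.411 F4302
M5
G00 X177.719 Y156.195
M4 S140
G1 X16.533 Y185.497 F4302
G1 X102.797 Y134.182
G1 X45.262 Y197.684
G1 X103.148 Y6.899
G1 X126.134 Y54.962
M5
G00 X0.000 Y0.000

viewBox `0 0 218.984 239.985` with mm width/height → 1 unit = 1 mm. Flip: y_m = 239.985 − y_svg.

**Shape 1** — `<path>` quadratic bezier, stroke `#000000` → engrave (S140, F4302). Control points (SVG): P0=(189.458,129.554), P1=(122.851,68.554), P2=(31.611,29.218); sampled at t=k/6. Machine vertices: (189.458,110.431) → (166.571,130.163) → (142.316,148.691) → (116.693,166.015) → (89.701,182.136) → (61.340,197.053) → (31.611,210.767). Open path.

**Shape 2** — `<path>` line segment, stroke `#000000` → engrave (S140, F4302). Machine vertices: (170.699,127.040) → (113.567,84.411). Open path.

**Shape 3** — `<path>` open polyline, stroke `#000000` → engrave (S140, F4302). Machine vertices: (177.719,156.195) → (16.533,185.497) → (102.797,134.182) → (45.262,197.684) → (103.148,6.899) → (126.134,54.962). Open path.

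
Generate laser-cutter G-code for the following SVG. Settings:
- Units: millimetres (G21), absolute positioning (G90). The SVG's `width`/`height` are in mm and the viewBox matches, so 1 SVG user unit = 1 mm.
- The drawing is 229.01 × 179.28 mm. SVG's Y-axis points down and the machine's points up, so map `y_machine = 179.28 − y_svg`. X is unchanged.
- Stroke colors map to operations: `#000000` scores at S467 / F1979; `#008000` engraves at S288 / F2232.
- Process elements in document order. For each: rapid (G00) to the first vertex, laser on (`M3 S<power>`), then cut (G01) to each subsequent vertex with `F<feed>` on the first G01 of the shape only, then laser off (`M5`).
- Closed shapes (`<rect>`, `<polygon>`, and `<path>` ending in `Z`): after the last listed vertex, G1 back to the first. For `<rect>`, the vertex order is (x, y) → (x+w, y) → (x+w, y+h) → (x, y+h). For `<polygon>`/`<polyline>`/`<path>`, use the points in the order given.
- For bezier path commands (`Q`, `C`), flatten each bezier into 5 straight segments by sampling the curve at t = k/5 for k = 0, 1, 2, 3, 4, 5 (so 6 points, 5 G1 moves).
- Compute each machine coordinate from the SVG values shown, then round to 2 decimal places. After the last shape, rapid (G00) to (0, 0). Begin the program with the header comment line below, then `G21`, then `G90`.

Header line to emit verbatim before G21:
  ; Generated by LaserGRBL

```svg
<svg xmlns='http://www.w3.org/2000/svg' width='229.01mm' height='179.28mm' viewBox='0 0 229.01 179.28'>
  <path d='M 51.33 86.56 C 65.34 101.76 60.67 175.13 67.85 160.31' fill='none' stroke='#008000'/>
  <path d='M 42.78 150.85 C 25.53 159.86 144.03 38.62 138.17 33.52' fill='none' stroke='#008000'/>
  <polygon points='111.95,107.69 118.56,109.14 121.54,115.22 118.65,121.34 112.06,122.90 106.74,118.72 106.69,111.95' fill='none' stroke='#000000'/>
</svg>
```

; Generated by LaserGRBL
G21
G90
G00 X51.33 Y92.72
M3 S288
G01 X57.74 Y77.79 F2232
G01 X61.13 Y55.93
G01 X62.97 Y34.15
G01 X64.72 Y19.49
G01 X67.85 Y18.97
M5
G00 X42.78 Y28.43
M3 S288
G01 X46.64 Y36.68 F2232
G01 X70.59 Y64.37
G01 X102.16 Y99.66
G01 X128.84 Y130.73
G01 X138.17 Y145.76
M5
G00 X111.95 Y71.59
M3 S467
G01 X118.56 Y70.14 F1979
G01 X121.54 Y64.06
G01 X118.65 Y57.94
G01 X112.06 Y56.38
G01 X106.74 Y60.56
G01 X106.69 Y67.33
G01 X111.95 Y71.59
M5
G00 X0.00 Y0.00

viewBox `0 0 229.01 179.28` with mm width/height → 1 unit = 1 mm. Flip: y_m = 179.28 − y_svg.

**Shape 1** — `<path>` cubic bezier, stroke `#008000` → engrave (S288, F2232). Control points (SVG): P0=(51.33,86.56), P1=(65.34,101.76), P2=(60.67,175.13), P3=(67.85,160.31); sampled at t=k/5. Machine vertices: (51.33,92.72) → (57.74,77.79) → (61.13,55.93) → (62.97,34.15) → (64.72,19.49) → (67.85,18.97). Open path.

**Shape 2** — `<path>` cubic bezier, stroke `#008000` → engrave (S288, F2232). Control points (SVG): P0=(42.78,150.85), P1=(25.53,159.86), P2=(144.03,38.62), P3=(138.17,33.52); sampled at t=k/5. Machine vertices: (42.78,28.43) → (46.64,36.68) → (70.59,64.37) → (102.16,99.66) → (128.84,130.73) → (138.17,145.76). Open path.

**Shape 3** — `<polygon>` regular polygon, stroke `#000000` → score (S467, F1979). Machine vertices: (111.95,71.59) → (118.56,70.14) → (121.54,64.06) → (118.65,57.94) → (112.06,56.38) → (106.74,60.56) → (106.69,67.33) → (111.95,71.59). Closed: final G1 returns to the first vertex.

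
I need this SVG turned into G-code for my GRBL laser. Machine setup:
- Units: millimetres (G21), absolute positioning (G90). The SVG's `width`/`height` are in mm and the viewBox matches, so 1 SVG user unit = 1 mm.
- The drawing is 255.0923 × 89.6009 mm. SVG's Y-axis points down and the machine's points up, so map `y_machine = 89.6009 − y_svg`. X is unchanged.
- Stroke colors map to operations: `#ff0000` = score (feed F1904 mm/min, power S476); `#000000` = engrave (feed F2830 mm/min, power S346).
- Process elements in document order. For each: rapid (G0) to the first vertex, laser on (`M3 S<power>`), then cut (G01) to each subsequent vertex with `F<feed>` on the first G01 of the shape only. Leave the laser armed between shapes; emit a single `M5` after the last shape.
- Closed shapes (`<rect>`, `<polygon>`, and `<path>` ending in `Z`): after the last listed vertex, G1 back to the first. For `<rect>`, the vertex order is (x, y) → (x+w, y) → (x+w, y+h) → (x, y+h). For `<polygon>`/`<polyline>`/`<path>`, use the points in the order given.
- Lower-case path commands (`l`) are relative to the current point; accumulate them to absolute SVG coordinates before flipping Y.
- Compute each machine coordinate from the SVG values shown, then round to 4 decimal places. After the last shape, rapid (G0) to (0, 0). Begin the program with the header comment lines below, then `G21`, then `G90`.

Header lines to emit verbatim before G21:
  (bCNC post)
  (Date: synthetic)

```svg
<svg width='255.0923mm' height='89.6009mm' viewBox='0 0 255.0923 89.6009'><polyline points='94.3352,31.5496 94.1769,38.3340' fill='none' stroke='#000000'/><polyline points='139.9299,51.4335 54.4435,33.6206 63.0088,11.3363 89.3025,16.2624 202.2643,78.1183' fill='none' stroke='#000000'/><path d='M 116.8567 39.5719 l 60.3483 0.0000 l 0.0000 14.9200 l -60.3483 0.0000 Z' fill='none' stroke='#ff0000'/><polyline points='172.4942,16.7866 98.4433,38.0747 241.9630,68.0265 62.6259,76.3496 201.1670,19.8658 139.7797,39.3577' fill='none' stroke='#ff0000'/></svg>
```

Since the viewBox matches the mm dimensions, user units are millimetres directly. The only transform is the Y-flip y_m = 89.6009 − y_svg.

Shape 1 is a line segment drawn with `<polyline>`. Its stroke #000000 means engrave at S346, F2830. After flipping Y the toolpath is (94.3352,58.0513) → (94.1769,51.2669).

Shape 2 is a open polyline drawn with `<polyline>`. Its stroke #000000 means engrave at S346, F2830. After flipping Y the toolpath is (139.9299,38.1674) → (54.4435,55.9803) → (63.0088,78.2646) → (89.3025,73.3385) → (202.2643,11.4826).

Shape 3 is a rectangle drawn with `<path>`. Its stroke #ff0000 means score at S476, F1904. After flipping Y the toolpath is (116.8567,50.0290) → (177.2050,50.0290) → (177.2050,35.1090) → (116.8567,35.1090) → (116.8567,50.0290), returning to the start.

Shape 4 is a open polyline drawn with `<polyline>`. Its stroke #ff0000 means score at S476, F1904. After flipping Y the toolpath is (172.4942,72.8143) → (98.4433,51.5262) → (241.9630,21.5744) → (62.6259,13.2513) → (201.1670,69.7351) → (139.7797,50.2432).

(bCNC post)
(Date: synthetic)
G21
G90
G0 X94.3352 Y58.0513
M3 S346
G01 X94.1769 Y51.2669 F2830
G0 X139.9299 Y38.1674
M3 S346
G01 X54.4435 Y55.9803 F2830
G01 X63.0088 Y78.2646
G01 X89.3025 Y73.3385
G01 X202.2643 Y11.4826
G0 X116.8567 Y50.0290
M3 S476
G01 X177.2050 Y50.0290 F1904
G01 X177.2050 Y35.1090
G01 X116.8567 Y35.1090
G01 X116.8567 Y50.0290
G0 X172.4942 Y72.8143
M3 S476
G01 X98.4433 Y51.5262 F1904
G01 X241.9630 Y21.5744
G01 X62.6259 Y13.2513
G01 X201.1670 Y69.7351
G01 X139.7797 Y50.2432
M5
G0 X0.0000 Y0.0000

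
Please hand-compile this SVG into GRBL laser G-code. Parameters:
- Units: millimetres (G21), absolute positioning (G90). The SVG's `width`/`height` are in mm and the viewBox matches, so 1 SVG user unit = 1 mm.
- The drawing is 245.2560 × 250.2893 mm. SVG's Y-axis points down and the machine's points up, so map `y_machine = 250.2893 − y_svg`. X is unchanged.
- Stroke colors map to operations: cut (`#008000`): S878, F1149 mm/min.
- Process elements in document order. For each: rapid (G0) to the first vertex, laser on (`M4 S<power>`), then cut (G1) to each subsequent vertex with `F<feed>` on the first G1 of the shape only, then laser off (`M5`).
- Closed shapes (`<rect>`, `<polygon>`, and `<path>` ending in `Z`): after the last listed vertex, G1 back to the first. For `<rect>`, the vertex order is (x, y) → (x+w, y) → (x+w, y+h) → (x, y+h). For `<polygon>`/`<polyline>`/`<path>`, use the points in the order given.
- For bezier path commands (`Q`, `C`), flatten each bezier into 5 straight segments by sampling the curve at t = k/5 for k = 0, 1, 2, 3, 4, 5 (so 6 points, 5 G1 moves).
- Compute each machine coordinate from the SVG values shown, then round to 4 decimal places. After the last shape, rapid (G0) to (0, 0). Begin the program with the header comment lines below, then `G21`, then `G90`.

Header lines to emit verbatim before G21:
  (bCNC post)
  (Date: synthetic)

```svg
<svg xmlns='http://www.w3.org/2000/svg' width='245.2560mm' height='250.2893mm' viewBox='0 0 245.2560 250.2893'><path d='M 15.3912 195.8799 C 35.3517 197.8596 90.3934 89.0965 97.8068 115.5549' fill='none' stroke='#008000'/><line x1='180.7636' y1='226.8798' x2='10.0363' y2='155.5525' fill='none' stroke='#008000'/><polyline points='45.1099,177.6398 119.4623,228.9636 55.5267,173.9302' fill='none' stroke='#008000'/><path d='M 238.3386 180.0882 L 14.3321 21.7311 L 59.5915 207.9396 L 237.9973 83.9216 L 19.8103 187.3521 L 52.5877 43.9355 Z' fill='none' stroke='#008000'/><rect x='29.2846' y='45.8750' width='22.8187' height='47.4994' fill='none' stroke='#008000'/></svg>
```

(bCNC post)
(Date: synthetic)
G21
G90
G0 X15.3912 Y54.4094
M4 S878
G1 X30.9156 Y64.5430 F1149
G1 X50.8894 Y89.4486
G1 X71.3425 Y117.3199
G1 X88.3050 Y136.3506
G1 X97.8068 Y134.7344
M5
G0 X180.7636 Y23.4095
M4 S878
G1 X10.0363 Y94.7368 F1149
M5
G0 X45.1099 Y72.6495
M4 S878
G1 X119.4623 Y21.3257 F1149
G1 X55.5267 Y76.3591
M5
G0 X238.3386 Y70.2011
M4 S878
G1 X14.3321 Y228.5582 F1149
G1 X59.5915 Y42.3497
G1 X237.9973 Y166.3677
G1 X19.8103 Y62.9372
G1 X52.5877 Y206.3538
G1 X238.3386 Y70.2011
M5
G0 X29.2846 Y204.4143
M4 S878
G1 X52.1033 Y204.4143 F1149
G1 X52.1033 Y156.9149
G1 X29.2846 Y156.9149
G1 X29.2846 Y204.4143
M5
G0 X0.0000 Y0.0000

Since the viewBox matches the mm dimensions, user units are millimetres directly. The only transform is the Y-flip y_m = 250.2893 − y_svg.

Shape 1 is a cubic bezier drawn with `<path>`. Its stroke #008000 means cut at S878, F1149. After flipping Y the toolpath is (15.3912,54.4094) → (30.9156,64.5430) → (50.8894,89.4486) → (71.3425,117.3199) → (88.3050,136.3506) → (97.8068,134.7344).

Shape 2 is a line segment drawn with `<line>`. Its stroke #008000 means cut at S878, F1149. After flipping Y the toolpath is (180.7636,23.4095) → (10.0363,94.7368).

Shape 3 is a open polyline drawn with `<polyline>`. Its stroke #008000 means cut at S878, F1149. After flipping Y the toolpath is (45.1099,72.6495) → (119.4623,21.3257) → (55.5267,76.3591).

Shape 4 is a closed polygon drawn with `<path>`. Its stroke #008000 means cut at S878, F1149. After flipping Y the toolpath is (238.3386,70.2011) → (14.3321,228.5582) → (59.5915,42.3497) → (237.9973,166.3677) → (19.8103,62.9372) → (52.5877,206.3538) → (238.3386,70.2011), returning to the start.

Shape 5 is a rectangle drawn with `<rect>`. Its stroke #008000 means cut at S878, F1149. After flipping Y the toolpath is (29.2846,204.4143) → (52.1033,204.4143) → (52.1033,156.9149) → (29.2846,156.9149) → (29.2846,204.4143), returning to the start.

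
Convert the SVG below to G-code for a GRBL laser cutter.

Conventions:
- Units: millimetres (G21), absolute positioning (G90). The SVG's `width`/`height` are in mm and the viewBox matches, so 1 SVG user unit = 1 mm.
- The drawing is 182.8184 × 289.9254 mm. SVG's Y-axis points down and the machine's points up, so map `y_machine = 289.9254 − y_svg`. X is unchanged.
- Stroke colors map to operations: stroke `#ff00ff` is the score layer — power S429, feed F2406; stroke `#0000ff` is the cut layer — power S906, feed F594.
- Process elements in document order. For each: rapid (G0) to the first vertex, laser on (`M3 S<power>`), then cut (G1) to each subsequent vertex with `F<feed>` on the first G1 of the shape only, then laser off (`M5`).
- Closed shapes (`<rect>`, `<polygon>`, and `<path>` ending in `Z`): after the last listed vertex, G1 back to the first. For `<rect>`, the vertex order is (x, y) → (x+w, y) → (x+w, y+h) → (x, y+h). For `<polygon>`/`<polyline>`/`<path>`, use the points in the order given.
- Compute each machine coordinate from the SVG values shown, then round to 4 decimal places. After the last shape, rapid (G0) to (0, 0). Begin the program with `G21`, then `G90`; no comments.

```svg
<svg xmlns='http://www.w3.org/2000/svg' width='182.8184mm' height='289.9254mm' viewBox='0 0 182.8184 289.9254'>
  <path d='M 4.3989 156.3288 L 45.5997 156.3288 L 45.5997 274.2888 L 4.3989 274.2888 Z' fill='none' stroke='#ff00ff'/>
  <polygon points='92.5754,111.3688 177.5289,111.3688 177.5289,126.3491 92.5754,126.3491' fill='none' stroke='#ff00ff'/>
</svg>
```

viewBox `0 0 182.8184 289.9254` with mm width/height → 1 unit = 1 mm. Flip: y_m = 289.9254 − y_svg.

**Shape 1** — `<path>` rectangle, stroke `#ff00ff` → score (S429, F2406). Machine vertices: (4.3989,133.5966) → (45.5997,133.5966) → (45.5997,15.6366) → (4.3989,15.6366) → (4.3989,133.5966). Closed: final G1 returns to the first vertex.

**Shape 2** — `<polygon>` rectangle, stroke `#ff00ff` → score (S429, F2406). Machine vertices: (92.5754,178.5566) → (177.5289,178.5566) → (177.5289,163.5763) → (92.5754,163.5763) → (92.5754,178.5566). Closed: final G1 returns to the first vertex.

G21
G90
G0 X4.3989 Y133.5966
M3 S429
G1 X45.5997 Y133.5966 F2406
G1 X45.5997 Y15.6366
G1 X4.3989 Y15.6366
G1 X4.3989 Y133.5966
M5
G0 X92.5754 Y178.5566
M3 S429
G1 X177.5289 Y178.5566 F2406
G1 X177.5289 Y163.5763
G1 X92.5754 Y163.5763
G1 X92.5754 Y178.5566
M5
G0 X0.0000 Y0.0000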